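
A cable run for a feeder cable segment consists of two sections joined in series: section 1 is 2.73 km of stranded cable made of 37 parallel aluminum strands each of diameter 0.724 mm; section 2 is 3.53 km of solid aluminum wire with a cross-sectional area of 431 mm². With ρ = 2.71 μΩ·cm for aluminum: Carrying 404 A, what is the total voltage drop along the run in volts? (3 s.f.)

ρ = 2.71 μΩ·cm = 2.71×10^-8 Ω·m
Section 1: A_strand = π(3.6200e-04)² = 4.117e-07 m²; R₁ = ρL/(N·A_s) = (2.71×10^-8)(2730)/(37×4.117e-07) = 4.857 Ω
Section 2: A = 431 mm² = 4.310e-04 m²
R₂ = (2.71×10^-8)(3530)/(4.310e-04) = 0.222 Ω
R = R₁ + R₂ = 5.079 Ω
V = IR = 404 × 5.079 = 2050 V

2050 V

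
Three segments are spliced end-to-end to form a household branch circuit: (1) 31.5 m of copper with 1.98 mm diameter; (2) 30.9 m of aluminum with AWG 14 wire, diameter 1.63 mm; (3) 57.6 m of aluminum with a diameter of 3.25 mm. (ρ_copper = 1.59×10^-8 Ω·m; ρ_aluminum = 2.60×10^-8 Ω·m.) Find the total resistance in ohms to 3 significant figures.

Seg 1: A = π(d/2)² = π(9.9000e-04 m)² = 3.079e-06 m²
R_1 = (1.59×10^-8)(31.5)/(3.079e-06) = 0.1627 Ω
Seg 2: A = π(1.63/2 mm)² = π(8.1500e-04 m)² = 2.087e-06 m²
R_2 = (2.60×10^-8)(30.9)/(2.087e-06) = 0.385 Ω
Seg 3: A = π(d/2)² = π(1.6250e-03 m)² = 8.296e-06 m²
R_3 = (2.60×10^-8)(57.6)/(8.296e-06) = 0.1805 Ω
R_total = R_1 + R_2 + R_3 = 0.728 Ω

0.728 Ω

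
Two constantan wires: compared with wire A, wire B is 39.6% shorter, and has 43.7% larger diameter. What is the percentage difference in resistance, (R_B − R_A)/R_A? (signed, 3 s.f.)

-70.8%

R ∝ L/d², so R_B/R_A = (1 − 39.6/100) × (1 + 43.7/100)⁻²
= 0.604 × 0.4843 = 0.2925
(R_B − R_A)/R_A = 0.2925 − 1 = -70.8%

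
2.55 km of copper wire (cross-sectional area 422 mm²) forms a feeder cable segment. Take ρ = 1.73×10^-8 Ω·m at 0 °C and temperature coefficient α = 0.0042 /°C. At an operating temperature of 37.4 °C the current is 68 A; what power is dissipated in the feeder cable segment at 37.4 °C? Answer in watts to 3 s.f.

A = 422 mm² = 4.220e-04 m²
R₍0₎ = ρL/A = (1.73×10^-8)(2550)/(4.220e-04) = 0.1045 Ω
R₍37.4₎ = R₍0₎(1 + αΔT) = 0.1045 × (1 + 0.0042×37.4) = 0.121 Ω
P = I²R = (68)² × 0.121 = 559 W

559 W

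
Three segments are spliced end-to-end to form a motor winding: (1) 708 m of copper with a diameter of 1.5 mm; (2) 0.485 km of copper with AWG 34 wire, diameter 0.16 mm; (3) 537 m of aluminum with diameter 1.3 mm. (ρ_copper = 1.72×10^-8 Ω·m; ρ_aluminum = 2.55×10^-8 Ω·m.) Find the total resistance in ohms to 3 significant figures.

432 Ω

Seg 1: A = π(d/2)² = π(7.5000e-04 m)² = 1.767e-06 m²
R_1 = (1.72×10^-8)(708)/(1.767e-06) = 6.891 Ω
Seg 2: A = π(0.16/2 mm)² = π(8.0000e-05 m)² = 2.011e-08 m²
R_2 = (1.72×10^-8)(485)/(2.011e-08) = 414.9 Ω
Seg 3: A = π(d/2)² = π(6.5000e-04 m)² = 1.327e-06 m²
R_3 = (2.55×10^-8)(537)/(1.327e-06) = 10.32 Ω
R_total = R_1 + R_2 + R_3 = 432 Ω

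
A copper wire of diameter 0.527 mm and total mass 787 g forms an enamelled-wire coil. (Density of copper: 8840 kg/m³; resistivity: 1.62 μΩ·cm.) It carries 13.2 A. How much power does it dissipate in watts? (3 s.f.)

ρ = 1.62 μΩ·cm = 1.62×10^-8 Ω·m
A = π(d/2)² = π(2.6350e-04 m)² = 2.1813e-07 m²
L = m/(density·A) = 0.787/(8840×2.1813e-07) = 408.1 m
R = ρL/A = (1.62×10^-8)(408.1)/(2.1813e-07) = 30.31 Ω
P = I²R = (13.2)² × 30.31 = 5280 W

5280 W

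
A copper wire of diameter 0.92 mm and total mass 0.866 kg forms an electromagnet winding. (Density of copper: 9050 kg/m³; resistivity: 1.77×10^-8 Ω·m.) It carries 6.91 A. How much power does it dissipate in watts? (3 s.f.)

183 W

A = π(d/2)² = π(4.6000e-04 m)² = 6.6476e-07 m²
L = m/(density·A) = 0.866/(9050×6.6476e-07) = 143.9 m
R = ρL/A = (1.77×10^-8)(143.9)/(6.6476e-07) = 3.833 Ω
P = I²R = (6.91)² × 3.833 = 183 W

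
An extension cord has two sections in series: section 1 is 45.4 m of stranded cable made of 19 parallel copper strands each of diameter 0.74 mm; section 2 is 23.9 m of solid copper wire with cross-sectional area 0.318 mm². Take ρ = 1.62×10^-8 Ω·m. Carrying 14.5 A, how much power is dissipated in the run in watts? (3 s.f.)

275 W

Section 1: A_strand = π(3.7000e-04)² = 4.301e-07 m²; R₁ = ρL/(N·A_s) = (1.62×10^-8)(45.4)/(19×4.301e-07) = 0.09 Ω
Section 2: A = 0.318 mm² = 3.180e-07 m²
R₂ = (1.62×10^-8)(23.9)/(3.180e-07) = 1.218 Ω
R = R₁ + R₂ = 1.308 Ω
P = I²R = (14.5)² × 1.308 = 275 W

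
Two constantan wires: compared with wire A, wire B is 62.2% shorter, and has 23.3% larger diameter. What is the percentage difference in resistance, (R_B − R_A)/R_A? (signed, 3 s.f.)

-75.1%

R ∝ L/d², so R_B/R_A = (1 − 62.2/100) × (1 + 23.3/100)⁻²
= 0.378 × 0.6578 = 0.2486
(R_B − R_A)/R_A = 0.2486 − 1 = -75.1%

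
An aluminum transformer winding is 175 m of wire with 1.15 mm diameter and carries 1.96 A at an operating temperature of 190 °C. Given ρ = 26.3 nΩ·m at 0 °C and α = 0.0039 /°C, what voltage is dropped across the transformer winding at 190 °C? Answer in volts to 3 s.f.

ρ = 26.3 nΩ·m = 2.63×10^-8 Ω·m
A = π(d/2)² = π(5.7500e-04 m)² = 1.039e-06 m²
R₍0₎ = ρL/A = (2.63×10^-8)(175)/(1.039e-06) = 4.431 Ω
R₍190₎ = R₍0₎(1 + αΔT) = 4.431 × (1 + 0.0039×190) = 7.714 Ω
V = IR = 1.96 × 7.714 = 15.1 V

15.1 V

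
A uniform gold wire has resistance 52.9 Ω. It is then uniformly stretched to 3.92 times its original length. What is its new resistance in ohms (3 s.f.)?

813 Ω

Volume constant ⇒ A' = A/k with k = 3.92. R' = ρ(kL)/(A/k) = k²R.
R' = 15.37 × 52.9 = 813 Ω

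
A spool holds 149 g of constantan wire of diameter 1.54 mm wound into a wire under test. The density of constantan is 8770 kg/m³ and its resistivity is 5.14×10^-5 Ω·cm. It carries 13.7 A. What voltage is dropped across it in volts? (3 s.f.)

34.5 V

ρ = 5.14×10^-5 Ω·cm = 5.14×10^-7 Ω·m
A = π(d/2)² = π(7.7000e-04 m)² = 1.8627e-06 m²
L = m/(density·A) = 0.149/(8770×1.8627e-06) = 9.121 m
R = ρL/A = (5.14×10^-7)(9.121)/(1.8627e-06) = 2.517 Ω
V = IR = 13.7 × 2.517 = 34.5 V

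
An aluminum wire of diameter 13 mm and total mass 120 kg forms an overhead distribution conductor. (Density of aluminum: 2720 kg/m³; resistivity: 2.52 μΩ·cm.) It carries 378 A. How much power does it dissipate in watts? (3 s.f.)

9020 W

ρ = 2.52 μΩ·cm = 2.52×10^-8 Ω·m
A = π(d/2)² = π(6.5000e-03 m)² = 1.3273e-04 m²
L = m/(density·A) = 120/(2720×1.3273e-04) = 332.4 m
R = ρL/A = (2.52×10^-8)(332.4)/(1.3273e-04) = 0.0631 Ω
P = I²R = (378)² × 0.0631 = 9020 W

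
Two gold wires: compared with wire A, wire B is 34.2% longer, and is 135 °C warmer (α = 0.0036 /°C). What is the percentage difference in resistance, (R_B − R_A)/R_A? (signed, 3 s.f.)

R ∝ ρL/d² with ρ ∝ (1+αΔT), so R_B/R_A = (1 + 34.2/100) × (1 + 0.0036×135)
= 1.342 × 1.486 = 1.994
(R_B − R_A)/R_A = 1.994 − 1 = 99.4%

99.4%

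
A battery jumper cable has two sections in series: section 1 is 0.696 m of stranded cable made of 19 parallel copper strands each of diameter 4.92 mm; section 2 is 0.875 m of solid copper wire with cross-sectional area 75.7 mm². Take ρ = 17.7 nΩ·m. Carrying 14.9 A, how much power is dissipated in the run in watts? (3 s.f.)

ρ = 17.7 nΩ·m = 1.77×10^-8 Ω·m
Section 1: A_strand = π(2.4600e-03)² = 1.901e-05 m²; R₁ = ρL/(N·A_s) = (1.77×10^-8)(0.696)/(19×1.901e-05) = 3.410×10^-5 Ω
Section 2: A = 75.7 mm² = 7.570e-05 m²
R₂ = (1.77×10^-8)(0.875)/(7.570e-05) = 2.046×10^-4 Ω
R = R₁ + R₂ = 2.387×10^-4 Ω
P = I²R = (14.9)² × 2.387×10^-4 = 0.0530 W

0.0530 W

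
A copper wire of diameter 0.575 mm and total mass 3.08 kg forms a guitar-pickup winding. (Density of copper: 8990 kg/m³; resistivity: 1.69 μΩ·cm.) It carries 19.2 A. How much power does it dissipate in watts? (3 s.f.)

ρ = 1.69 μΩ·cm = 1.69×10^-8 Ω·m
A = π(d/2)² = π(2.8750e-04 m)² = 2.5967e-07 m²
L = m/(density·A) = 3.08/(8990×2.5967e-07) = 1319 m
R = ρL/A = (1.69×10^-8)(1319)/(2.5967e-07) = 85.87 Ω
P = I²R = (19.2)² × 85.87 = 31700 W

31700 W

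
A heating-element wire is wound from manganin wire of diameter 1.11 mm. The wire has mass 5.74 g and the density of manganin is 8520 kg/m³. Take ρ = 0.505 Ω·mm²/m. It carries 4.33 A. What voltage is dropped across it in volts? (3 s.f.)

1.57 V

ρ = 0.505 Ω·mm²/m = 5.05×10^-7 Ω·m
A = π(d/2)² = π(5.5500e-04 m)² = 9.6769e-07 m²
L = m/(density·A) = 0.00574/(8520×9.6769e-07) = 0.6962 m
R = ρL/A = (5.05×10^-7)(0.6962)/(9.6769e-07) = 0.3633 Ω
V = IR = 4.33 × 0.3633 = 1.57 V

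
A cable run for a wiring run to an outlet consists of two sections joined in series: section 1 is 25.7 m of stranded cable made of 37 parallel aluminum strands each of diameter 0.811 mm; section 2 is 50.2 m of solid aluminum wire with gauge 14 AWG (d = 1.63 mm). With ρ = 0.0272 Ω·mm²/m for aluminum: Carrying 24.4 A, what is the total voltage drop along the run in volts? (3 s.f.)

ρ = 0.0272 Ω·mm²/m = 2.72×10^-8 Ω·m
Section 1: A_strand = π(4.0550e-04)² = 5.166e-07 m²; R₁ = ρL/(N·A_s) = (2.72×10^-8)(25.7)/(37×5.166e-07) = 0.03657 Ω
Section 2: A = π(1.63/2 mm)² = π(8.1500e-04 m)² = 2.087e-06 m²
R₂ = (2.72×10^-8)(50.2)/(2.087e-06) = 0.6543 Ω
R = R₁ + R₂ = 0.6909 Ω
V = IR = 24.4 × 0.6909 = 16.9 V

16.9 V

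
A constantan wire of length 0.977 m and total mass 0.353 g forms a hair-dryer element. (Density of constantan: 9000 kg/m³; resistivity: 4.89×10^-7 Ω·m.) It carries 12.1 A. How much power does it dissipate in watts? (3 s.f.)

1740 W

A = m/(density·L) = 3.530×10^-4/(9000×0.977) = 4.0146e-08 m²
R = ρL/A = (4.89×10^-7)(0.977)/(4.0146e-08) = 11.9 Ω
P = I²R = (12.1)² × 11.9 = 1740 W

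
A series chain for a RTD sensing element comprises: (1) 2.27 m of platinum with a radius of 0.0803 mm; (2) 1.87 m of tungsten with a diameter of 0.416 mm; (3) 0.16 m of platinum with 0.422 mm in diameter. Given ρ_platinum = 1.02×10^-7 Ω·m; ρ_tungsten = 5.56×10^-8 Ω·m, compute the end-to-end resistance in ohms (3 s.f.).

12.3 Ω

Seg 1: A = πr² = π(8.0300e-05 m)² = 2.026e-08 m²
R_1 = (1.02×10^-7)(2.27)/(2.026e-08) = 11.43 Ω
Seg 2: A = π(d/2)² = π(2.0800e-04 m)² = 1.359e-07 m²
R_2 = (5.56×10^-8)(1.87)/(1.359e-07) = 0.765 Ω
Seg 3: A = π(d/2)² = π(2.1100e-04 m)² = 1.399e-07 m²
R_3 = (1.02×10^-7)(0.16)/(1.399e-07) = 0.1167 Ω
R_total = R_1 + R_2 + R_3 = 12.3 Ω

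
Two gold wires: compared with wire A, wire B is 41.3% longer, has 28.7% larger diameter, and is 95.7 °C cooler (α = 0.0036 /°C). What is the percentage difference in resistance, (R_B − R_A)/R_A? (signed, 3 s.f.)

R ∝ ρL/d² with ρ ∝ (1+αΔT), so R_B/R_A = (1 + 41.3/100) × (1 + 28.7/100)⁻² × (1 − 0.0036×95.7)
= 1.413 × 0.6037 × 0.6555 = 0.5592
(R_B − R_A)/R_A = 0.5592 − 1 = -44.1%

-44.1%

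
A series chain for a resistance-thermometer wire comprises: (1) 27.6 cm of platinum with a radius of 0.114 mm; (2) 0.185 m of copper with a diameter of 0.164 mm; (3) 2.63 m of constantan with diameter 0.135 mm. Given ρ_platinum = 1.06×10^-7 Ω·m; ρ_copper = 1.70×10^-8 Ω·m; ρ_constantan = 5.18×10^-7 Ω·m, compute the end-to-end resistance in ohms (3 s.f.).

96.0 Ω

Seg 1: A = πr² = π(1.1400e-04 m)² = 4.083e-08 m²
R_1 = (1.06×10^-7)(0.276)/(4.083e-08) = 0.7166 Ω
Seg 2: A = π(d/2)² = π(8.2000e-05 m)² = 2.112e-08 m²
R_2 = (1.70×10^-8)(0.185)/(2.112e-08) = 0.1489 Ω
Seg 3: A = π(d/2)² = π(6.7500e-05 m)² = 1.431e-08 m²
R_3 = (5.18×10^-7)(2.63)/(1.431e-08) = 95.18 Ω
R_total = R_1 + R_2 + R_3 = 96.0 Ω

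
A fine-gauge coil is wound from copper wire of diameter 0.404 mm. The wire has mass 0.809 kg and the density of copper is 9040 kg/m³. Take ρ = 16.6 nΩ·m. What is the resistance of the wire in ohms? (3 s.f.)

ρ = 16.6 nΩ·m = 1.66×10^-8 Ω·m
A = π(d/2)² = π(2.0200e-04 m)² = 1.2819e-07 m²
L = m/(density·A) = 0.809/(9040×1.2819e-07) = 698.1 m
R = ρL/A = (1.66×10^-8)(698.1)/(1.2819e-07) = 90.4 Ω

90.4 Ω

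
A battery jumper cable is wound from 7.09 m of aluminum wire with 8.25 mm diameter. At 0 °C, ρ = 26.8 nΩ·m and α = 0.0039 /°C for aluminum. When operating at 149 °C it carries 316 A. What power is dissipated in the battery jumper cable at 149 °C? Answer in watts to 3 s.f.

561 W

ρ = 26.8 nΩ·m = 2.68×10^-8 Ω·m
A = π(d/2)² = π(4.1250e-03 m)² = 5.346e-05 m²
R₍0₎ = ρL/A = (2.68×10^-8)(7.09)/(5.346e-05) = 0.003555 Ω
R₍149₎ = R₍0₎(1 + αΔT) = 0.003555 × (1 + 0.0039×149) = 0.00562 Ω
P = I²R = (316)² × 0.00562 = 561 W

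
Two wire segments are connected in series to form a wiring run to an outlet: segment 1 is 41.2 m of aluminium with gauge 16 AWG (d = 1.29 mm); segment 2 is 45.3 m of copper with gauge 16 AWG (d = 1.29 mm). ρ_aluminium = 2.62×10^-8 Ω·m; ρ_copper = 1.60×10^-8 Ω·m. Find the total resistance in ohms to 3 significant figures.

1.38 Ω

Segment 1: A = π(1.29/2 mm)² = π(6.4500e-04 m)² = 1.307e-06 m²
R₁ = ρL/A = (2.62×10^-8)(41.2)/(1.307e-06) = 0.8259 Ω
R₂ = (1.60×10^-8)(45.3)/(1.307e-06) = 0.5546 Ω
R = R₁ + R₂ = 1.38 Ω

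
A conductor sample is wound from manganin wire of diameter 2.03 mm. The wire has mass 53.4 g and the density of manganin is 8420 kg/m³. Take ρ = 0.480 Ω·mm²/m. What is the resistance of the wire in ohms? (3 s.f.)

ρ = 0.480 Ω·mm²/m = 4.80×10^-7 Ω·m
A = π(d/2)² = π(1.0150e-03 m)² = 3.2365e-06 m²
L = m/(density·A) = 0.0534/(8420×3.2365e-06) = 1.96 m
R = ρL/A = (4.80×10^-7)(1.96)/(3.2365e-06) = 0.291 Ω

0.291 Ω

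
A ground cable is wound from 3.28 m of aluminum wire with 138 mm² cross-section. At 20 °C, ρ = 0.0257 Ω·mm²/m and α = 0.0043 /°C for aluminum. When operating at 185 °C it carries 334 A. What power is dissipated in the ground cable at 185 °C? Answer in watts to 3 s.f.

116 W

ρ = 0.0257 Ω·mm²/m = 2.57×10^-8 Ω·m
A = 138 mm² = 1.380e-04 m²
R₍20₎ = ρL/A = (2.57×10^-8)(3.28)/(1.380e-04) = 6.108×10^-4 Ω
R₍185₎ = R₍20₎(1 + αΔT) = 6.108×10^-4 × (1 + 0.0043×165) = 0.001044 Ω
P = I²R = (334)² × 0.001044 = 116 W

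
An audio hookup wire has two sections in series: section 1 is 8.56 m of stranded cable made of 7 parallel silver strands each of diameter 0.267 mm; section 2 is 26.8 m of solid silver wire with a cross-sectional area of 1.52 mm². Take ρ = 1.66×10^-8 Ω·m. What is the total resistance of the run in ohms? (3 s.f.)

0.655 Ω

Section 1: A_strand = π(1.3350e-04)² = 5.599e-08 m²; R₁ = ρL/(N·A_s) = (1.66×10^-8)(8.56)/(7×5.599e-08) = 0.3626 Ω
Section 2: A = 1.52 mm² = 1.520e-06 m²
R₂ = (1.66×10^-8)(26.8)/(1.520e-06) = 0.2927 Ω
R = R₁ + R₂ = 0.655 Ω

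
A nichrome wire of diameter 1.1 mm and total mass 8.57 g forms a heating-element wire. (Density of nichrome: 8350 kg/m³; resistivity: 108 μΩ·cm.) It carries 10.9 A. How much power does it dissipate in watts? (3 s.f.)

146 W

ρ = 108 μΩ·cm = 1.08×10^-6 Ω·m
A = π(d/2)² = π(5.5000e-04 m)² = 9.5033e-07 m²
L = m/(density·A) = 0.00857/(8350×9.5033e-07) = 1.08 m
R = ρL/A = (1.08×10^-6)(1.08)/(9.5033e-07) = 1.227 Ω
P = I²R = (10.9)² × 1.227 = 146 W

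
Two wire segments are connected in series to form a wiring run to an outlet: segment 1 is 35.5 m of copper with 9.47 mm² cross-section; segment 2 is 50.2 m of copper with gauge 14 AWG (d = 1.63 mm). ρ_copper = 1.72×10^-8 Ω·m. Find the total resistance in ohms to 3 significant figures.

0.478 Ω

Segment 1: A = 9.47 mm² = 9.470e-06 m²
R₁ = ρL/A = (1.72×10^-8)(35.5)/(9.470e-06) = 0.06448 Ω
Segment 2: A = π(1.63/2 mm)² = π(8.1500e-04 m)² = 2.087e-06 m²
R₂ = (1.72×10^-8)(50.2)/(2.087e-06) = 0.4138 Ω
R = R₁ + R₂ = 0.478 Ω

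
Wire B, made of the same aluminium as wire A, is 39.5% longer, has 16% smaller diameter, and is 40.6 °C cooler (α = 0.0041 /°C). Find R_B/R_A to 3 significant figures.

1.65

R ∝ ρL/d² with ρ ∝ (1+αΔT), so R_B/R_A = (1 + 39.5/100) × (1 − 16/100)⁻² × (1 − 0.0041×40.6)
= 1.395 × 1.417 × 0.8335 = 1.65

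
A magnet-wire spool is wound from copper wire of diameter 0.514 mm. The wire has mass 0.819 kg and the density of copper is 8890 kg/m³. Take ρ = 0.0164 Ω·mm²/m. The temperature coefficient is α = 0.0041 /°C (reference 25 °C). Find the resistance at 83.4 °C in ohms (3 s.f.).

ρ = 0.0164 Ω·mm²/m = 1.64×10^-8 Ω·m
A = π(d/2)² = π(2.5700e-04 m)² = 2.0750e-07 m²
L = m/(density·A) = 0.819/(8890×2.0750e-07) = 444 m
R = ρL/A = (1.64×10^-8)(444)/(2.0750e-07) = 35.09 Ω
R(83.4 °C) = 35.09 × (1 + 0.0041×58.4) = 43.5 Ω

43.5 Ω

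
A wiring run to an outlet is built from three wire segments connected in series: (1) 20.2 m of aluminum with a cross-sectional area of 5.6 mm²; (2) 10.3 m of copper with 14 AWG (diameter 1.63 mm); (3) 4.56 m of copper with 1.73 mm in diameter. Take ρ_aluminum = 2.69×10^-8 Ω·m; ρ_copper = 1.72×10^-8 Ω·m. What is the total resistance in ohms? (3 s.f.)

Seg 1: A = 5.6 mm² = 5.600e-06 m²
R_1 = (2.69×10^-8)(20.2)/(5.600e-06) = 0.09703 Ω
Seg 2: A = π(1.63/2 mm)² = π(8.1500e-04 m)² = 2.087e-06 m²
R_2 = (1.72×10^-8)(10.3)/(2.087e-06) = 0.0849 Ω
Seg 3: A = π(d/2)² = π(8.6500e-04 m)² = 2.351e-06 m²
R_3 = (1.72×10^-8)(4.56)/(2.351e-06) = 0.03337 Ω
R_total = R_1 + R_2 + R_3 = 0.215 Ω

0.215 Ω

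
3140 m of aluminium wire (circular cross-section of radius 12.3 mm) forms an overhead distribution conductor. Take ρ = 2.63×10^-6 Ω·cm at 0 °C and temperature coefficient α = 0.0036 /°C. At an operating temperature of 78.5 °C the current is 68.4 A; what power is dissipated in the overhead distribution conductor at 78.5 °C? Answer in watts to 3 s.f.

ρ = 2.63×10^-6 Ω·cm = 2.63×10^-8 Ω·m
A = πr² = π(1.2300e-02 m)² = 4.753e-04 m²
R₍0₎ = ρL/A = (2.63×10^-8)(3140)/(4.753e-04) = 0.1738 Ω
R₍78.5₎ = R₍0₎(1 + αΔT) = 0.1738 × (1 + 0.0036×78.5) = 0.2229 Ω
P = I²R = (68.4)² × 0.2229 = 1040 W

1040 W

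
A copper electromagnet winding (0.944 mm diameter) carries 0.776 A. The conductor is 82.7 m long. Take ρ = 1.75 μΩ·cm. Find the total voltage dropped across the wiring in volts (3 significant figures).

1.60 V

ρ = 1.75 μΩ·cm = 1.75×10^-8 Ω·m
A = π(d/2)² = π(4.7200e-04 m)² = 6.999e-07 m²
R = ρL/A = (1.75×10^-8)(82.7)/(6.999e-07) = 2.068 Ω
V = IR = 0.776 × 2.068 = 1.60 V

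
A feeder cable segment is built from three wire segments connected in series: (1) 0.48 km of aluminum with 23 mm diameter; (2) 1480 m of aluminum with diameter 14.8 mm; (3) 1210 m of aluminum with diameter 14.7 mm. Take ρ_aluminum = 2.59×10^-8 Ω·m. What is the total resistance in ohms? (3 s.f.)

0.437 Ω

Seg 1: A = π(d/2)² = π(1.1500e-02 m)² = 4.155e-04 m²
R_1 = (2.59×10^-8)(480)/(4.155e-04) = 0.02992 Ω
Seg 2: A = π(d/2)² = π(7.4000e-03 m)² = 1.720e-04 m²
R_2 = (2.59×10^-8)(1480)/(1.720e-04) = 0.2228 Ω
Seg 3: A = π(d/2)² = π(7.3500e-03 m)² = 1.697e-04 m²
R_3 = (2.59×10^-8)(1210)/(1.697e-04) = 0.1847 Ω
R_total = R_1 + R_2 + R_3 = 0.437 Ω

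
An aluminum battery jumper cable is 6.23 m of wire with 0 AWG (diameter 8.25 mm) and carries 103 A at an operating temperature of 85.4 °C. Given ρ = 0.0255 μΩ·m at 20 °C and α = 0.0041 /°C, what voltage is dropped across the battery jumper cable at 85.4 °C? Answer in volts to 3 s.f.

0.388 V

ρ = 0.0255 μΩ·m = 2.55×10^-8 Ω·m
A = π(8.25/2 mm)² = π(4.1250e-03 m)² = 5.346e-05 m²
R₍20₎ = ρL/A = (2.55×10^-8)(6.23)/(5.346e-05) = 0.002972 Ω
R₍85.4₎ = R₍20₎(1 + αΔT) = 0.002972 × (1 + 0.0041×65.4) = 0.003769 Ω
V = IR = 103 × 0.003769 = 0.388 V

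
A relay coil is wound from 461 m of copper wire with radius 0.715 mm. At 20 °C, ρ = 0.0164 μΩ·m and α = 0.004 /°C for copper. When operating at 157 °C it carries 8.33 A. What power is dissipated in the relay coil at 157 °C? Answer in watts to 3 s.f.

ρ = 0.0164 μΩ·m = 1.64×10^-8 Ω·m
A = πr² = π(7.1500e-04 m)² = 1.606e-06 m²
R₍20₎ = ρL/A = (1.64×10^-8)(461)/(1.606e-06) = 4.707 Ω
R₍157₎ = R₍20₎(1 + αΔT) = 4.707 × (1 + 0.004×137) = 7.287 Ω
P = I²R = (8.33)² × 7.287 = 506 W

506 W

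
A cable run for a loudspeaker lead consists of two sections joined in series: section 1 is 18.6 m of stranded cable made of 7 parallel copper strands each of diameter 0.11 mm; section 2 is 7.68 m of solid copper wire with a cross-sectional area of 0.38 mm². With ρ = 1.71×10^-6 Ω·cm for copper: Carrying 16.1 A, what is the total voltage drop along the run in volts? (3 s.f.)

ρ = 1.71×10^-6 Ω·cm = 1.71×10^-8 Ω·m
Section 1: A_strand = π(5.5000e-05)² = 9.503e-09 m²; R₁ = ρL/(N·A_s) = (1.71×10^-8)(18.6)/(7×9.503e-09) = 4.781 Ω
Section 2: A = 0.38 mm² = 3.800e-07 m²
R₂ = (1.71×10^-8)(7.68)/(3.800e-07) = 0.3456 Ω
R = R₁ + R₂ = 5.127 Ω
V = IR = 16.1 × 5.127 = 82.5 V

82.5 V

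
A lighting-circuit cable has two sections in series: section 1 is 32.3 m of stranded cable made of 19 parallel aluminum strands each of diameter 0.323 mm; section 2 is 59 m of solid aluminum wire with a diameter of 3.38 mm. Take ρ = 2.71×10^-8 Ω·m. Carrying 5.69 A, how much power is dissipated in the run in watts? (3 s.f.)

24.0 W

Section 1: A_strand = π(1.6150e-04)² = 8.194e-08 m²; R₁ = ρL/(N·A_s) = (2.71×10^-8)(32.3)/(19×8.194e-08) = 0.5622 Ω
Section 2: A = π(d/2)² = π(1.6900e-03 m)² = 8.973e-06 m²
R₂ = (2.71×10^-8)(59)/(8.973e-06) = 0.1782 Ω
R = R₁ + R₂ = 0.7404 Ω
P = I²R = (5.69)² × 0.7404 = 24.0 W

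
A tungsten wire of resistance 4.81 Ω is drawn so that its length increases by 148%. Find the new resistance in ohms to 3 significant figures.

k = 1 + 148/100 = 2.48; volume constant ⇒ A' = A/k, so R' = k²R.
R' = 6.15 × 4.81 = 29.6 Ω

29.6 Ω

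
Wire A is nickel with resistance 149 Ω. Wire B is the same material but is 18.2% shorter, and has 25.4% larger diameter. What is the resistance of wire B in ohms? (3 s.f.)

R ∝ L/d², so R_B/R_A = (1 − 18.2/100) × (1 + 25.4/100)⁻²
= 0.818 × 0.6359 = 0.5202
R_B = 0.5202 × 149 = 77.5 Ω

77.5 Ω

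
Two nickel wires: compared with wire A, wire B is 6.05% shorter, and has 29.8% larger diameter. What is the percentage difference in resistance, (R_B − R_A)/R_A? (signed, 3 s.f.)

R ∝ L/d², so R_B/R_A = (1 − 6.05/100) × (1 + 29.8/100)⁻²
= 0.9395 × 0.5935 = 0.5576
(R_B − R_A)/R_A = 0.5576 − 1 = -44.2%

-44.2%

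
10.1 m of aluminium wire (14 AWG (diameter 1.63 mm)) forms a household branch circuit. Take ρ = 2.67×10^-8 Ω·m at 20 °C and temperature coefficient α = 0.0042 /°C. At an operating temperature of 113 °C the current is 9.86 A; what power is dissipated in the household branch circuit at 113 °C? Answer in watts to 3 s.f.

17.5 W

A = π(1.63/2 mm)² = π(8.1500e-04 m)² = 2.087e-06 m²
R₍20₎ = ρL/A = (2.67×10^-8)(10.1)/(2.087e-06) = 0.1292 Ω
R₍113₎ = R₍20₎(1 + αΔT) = 0.1292 × (1 + 0.0042×93) = 0.1797 Ω
P = I²R = (9.86)² × 0.1797 = 17.5 W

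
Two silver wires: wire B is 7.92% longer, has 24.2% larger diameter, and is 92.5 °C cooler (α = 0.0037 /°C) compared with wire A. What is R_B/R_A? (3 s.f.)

R ∝ ρL/d² with ρ ∝ (1+αΔT), so R_B/R_A = (1 + 7.92/100) × (1 + 24.2/100)⁻² × (1 − 0.0037×92.5)
= 1.079 × 0.6483 × 0.6577 = 0.460

0.460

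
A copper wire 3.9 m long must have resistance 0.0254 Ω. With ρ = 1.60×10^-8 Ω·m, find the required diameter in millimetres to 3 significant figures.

A = ρL/R = (1.60×10^-8)(3.9)/(0.0254) = 2.457e-06 m²
d = 2√(A/π) = 1.769e-03 m = 1.77 mm

1.77 mm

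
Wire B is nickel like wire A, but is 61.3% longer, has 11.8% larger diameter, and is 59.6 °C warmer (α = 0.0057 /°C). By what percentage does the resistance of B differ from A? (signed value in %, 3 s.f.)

72.9%

R ∝ ρL/d² with ρ ∝ (1+αΔT), so R_B/R_A = (1 + 61.3/100) × (1 + 11.8/100)⁻² × (1 + 0.0057×59.6)
= 1.613 × 0.8001 × 1.34 = 1.729
(R_B − R_A)/R_A = 1.729 − 1 = 72.9%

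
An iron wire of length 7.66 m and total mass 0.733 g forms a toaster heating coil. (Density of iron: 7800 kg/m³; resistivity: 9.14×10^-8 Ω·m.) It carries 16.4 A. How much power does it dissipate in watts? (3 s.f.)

A = m/(density·L) = 7.330×10^-4/(7800×7.66) = 1.2268e-08 m²
R = ρL/A = (9.14×10^-8)(7.66)/(1.2268e-08) = 57.07 Ω
P = I²R = (16.4)² × 57.07 = 15300 W

15300 W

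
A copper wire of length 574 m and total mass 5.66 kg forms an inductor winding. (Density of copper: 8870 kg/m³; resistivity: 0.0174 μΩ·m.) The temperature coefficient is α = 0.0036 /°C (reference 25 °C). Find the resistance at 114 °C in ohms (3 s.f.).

ρ = 0.0174 μΩ·m = 1.74×10^-8 Ω·m
A = m/(density·L) = 5.66/(8870×574) = 1.1117e-06 m²
R = ρL/A = (1.74×10^-8)(574)/(1.1117e-06) = 8.984 Ω
R(114 °C) = 8.984 × (1 + 0.0036×89) = 11.9 Ω

11.9 Ω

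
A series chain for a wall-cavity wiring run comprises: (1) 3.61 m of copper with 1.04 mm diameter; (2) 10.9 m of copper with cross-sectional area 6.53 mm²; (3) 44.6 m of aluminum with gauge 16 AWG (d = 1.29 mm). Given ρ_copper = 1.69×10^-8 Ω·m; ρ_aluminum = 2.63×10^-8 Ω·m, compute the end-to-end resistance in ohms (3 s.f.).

Seg 1: A = π(d/2)² = π(5.2000e-04 m)² = 8.495e-07 m²
R_1 = (1.69×10^-8)(3.61)/(8.495e-07) = 0.07182 Ω
Seg 2: A = 6.53 mm² = 6.530e-06 m²
R_2 = (1.69×10^-8)(10.9)/(6.530e-06) = 0.02821 Ω
Seg 3: A = π(1.29/2 mm)² = π(6.4500e-04 m)² = 1.307e-06 m²
R_3 = (2.63×10^-8)(44.6)/(1.307e-06) = 0.8975 Ω
R_total = R_1 + R_2 + R_3 = 0.998 Ω

0.998 Ω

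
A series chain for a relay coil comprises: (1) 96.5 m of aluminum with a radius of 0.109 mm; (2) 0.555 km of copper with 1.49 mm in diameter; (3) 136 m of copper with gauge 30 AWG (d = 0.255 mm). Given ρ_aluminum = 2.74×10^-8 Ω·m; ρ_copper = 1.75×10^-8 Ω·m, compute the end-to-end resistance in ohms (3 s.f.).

123 Ω

Seg 1: A = πr² = π(1.0900e-04 m)² = 3.733e-08 m²
R_1 = (2.74×10^-8)(96.5)/(3.733e-08) = 70.84 Ω
Seg 2: A = π(d/2)² = π(7.4500e-04 m)² = 1.744e-06 m²
R_2 = (1.75×10^-8)(555)/(1.744e-06) = 5.57 Ω
Seg 3: A = π(0.255/2 mm)² = π(1.2750e-04 m)² = 5.107e-08 m²
R_3 = (1.75×10^-8)(136)/(5.107e-08) = 46.6 Ω
R_total = R_1 + R_2 + R_3 = 123 Ω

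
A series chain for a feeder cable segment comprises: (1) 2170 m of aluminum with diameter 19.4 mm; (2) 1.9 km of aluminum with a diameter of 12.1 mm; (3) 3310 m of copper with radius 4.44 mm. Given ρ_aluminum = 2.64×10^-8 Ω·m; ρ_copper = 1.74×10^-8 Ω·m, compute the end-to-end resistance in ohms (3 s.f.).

1.56 Ω

Seg 1: A = π(d/2)² = π(9.7000e-03 m)² = 2.956e-04 m²
R_1 = (2.64×10^-8)(2170)/(2.956e-04) = 0.1938 Ω
Seg 2: A = π(d/2)² = π(6.0500e-03 m)² = 1.150e-04 m²
R_2 = (2.64×10^-8)(1900)/(1.150e-04) = 0.4362 Ω
Seg 3: A = πr² = π(4.4400e-03 m)² = 6.193e-05 m²
R_3 = (1.74×10^-8)(3310)/(6.193e-05) = 0.93 Ω
R_total = R_1 + R_2 + R_3 = 1.56 Ω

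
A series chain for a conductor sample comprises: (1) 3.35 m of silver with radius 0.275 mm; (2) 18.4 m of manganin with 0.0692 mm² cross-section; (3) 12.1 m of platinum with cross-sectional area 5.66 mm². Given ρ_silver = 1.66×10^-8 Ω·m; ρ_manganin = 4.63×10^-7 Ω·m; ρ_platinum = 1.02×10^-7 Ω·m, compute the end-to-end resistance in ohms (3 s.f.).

124 Ω

Seg 1: A = πr² = π(2.7500e-04 m)² = 2.376e-07 m²
R_1 = (1.66×10^-8)(3.35)/(2.376e-07) = 0.2341 Ω
Seg 2: A = 0.0692 mm² = 6.920e-08 m²
R_2 = (4.63×10^-7)(18.4)/(6.920e-08) = 123.1 Ω
Seg 3: A = 5.66 mm² = 5.660e-06 m²
R_3 = (1.02×10^-7)(12.1)/(5.660e-06) = 0.2181 Ω
R_total = R_1 + R_2 + R_3 = 124 Ω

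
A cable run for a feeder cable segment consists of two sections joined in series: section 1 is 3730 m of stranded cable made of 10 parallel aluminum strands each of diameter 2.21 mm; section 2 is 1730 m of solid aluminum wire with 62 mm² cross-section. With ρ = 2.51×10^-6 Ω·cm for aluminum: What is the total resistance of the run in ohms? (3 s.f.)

3.14 Ω

ρ = 2.51×10^-6 Ω·cm = 2.51×10^-8 Ω·m
Section 1: A_strand = π(1.1050e-03)² = 3.836e-06 m²; R₁ = ρL/(N·A_s) = (2.51×10^-8)(3730)/(10×3.836e-06) = 2.441 Ω
Section 2: A = 62 mm² = 6.200e-05 m²
R₂ = (2.51×10^-8)(1730)/(6.200e-05) = 0.7004 Ω
R = R₁ + R₂ = 3.14 Ω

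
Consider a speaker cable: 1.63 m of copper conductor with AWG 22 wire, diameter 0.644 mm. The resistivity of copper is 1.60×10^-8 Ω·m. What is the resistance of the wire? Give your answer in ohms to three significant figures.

A = π(0.644/2 mm)² = π(3.2200e-04 m)² = 3.257e-07 m²
R = ρL/A = (1.60×10^-8)(1.63 m)/(3.257e-07 m²) = 0.0801 Ω

0.0801 Ω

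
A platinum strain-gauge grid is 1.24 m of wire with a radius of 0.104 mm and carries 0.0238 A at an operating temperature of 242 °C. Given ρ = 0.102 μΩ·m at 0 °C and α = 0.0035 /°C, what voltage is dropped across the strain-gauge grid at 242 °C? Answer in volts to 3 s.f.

0.164 V

ρ = 0.102 μΩ·m = 1.02×10^-7 Ω·m
A = πr² = π(1.0400e-04 m)² = 3.398e-08 m²
R₍0₎ = ρL/A = (1.02×10^-7)(1.24)/(3.398e-08) = 3.722 Ω
R₍242₎ = R₍0₎(1 + αΔT) = 3.722 × (1 + 0.0035×242) = 6.875 Ω
V = IR = 0.0238 × 6.875 = 0.164 V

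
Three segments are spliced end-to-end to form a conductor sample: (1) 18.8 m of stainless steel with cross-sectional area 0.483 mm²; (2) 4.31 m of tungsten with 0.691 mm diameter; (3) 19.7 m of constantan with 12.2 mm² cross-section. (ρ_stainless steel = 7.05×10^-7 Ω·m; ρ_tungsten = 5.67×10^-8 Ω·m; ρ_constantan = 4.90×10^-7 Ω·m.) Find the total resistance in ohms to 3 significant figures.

28.9 Ω

Seg 1: A = 0.483 mm² = 4.830e-07 m²
R_1 = (7.05×10^-7)(18.8)/(4.830e-07) = 27.44 Ω
Seg 2: A = π(d/2)² = π(3.4550e-04 m)² = 3.750e-07 m²
R_2 = (5.67×10^-8)(4.31)/(3.750e-07) = 0.6516 Ω
Seg 3: A = 12.2 mm² = 1.220e-05 m²
R_3 = (4.90×10^-7)(19.7)/(1.220e-05) = 0.7912 Ω
R_total = R_1 + R_2 + R_3 = 28.9 Ω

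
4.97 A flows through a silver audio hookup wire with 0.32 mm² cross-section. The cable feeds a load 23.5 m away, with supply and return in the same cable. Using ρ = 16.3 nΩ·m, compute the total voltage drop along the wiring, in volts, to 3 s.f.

11.9 V

ρ = 16.3 nΩ·m = 1.63×10^-8 Ω·m
A = 0.32 mm² = 3.200e-07 m²
Total conductor length (both ways) L = 2 × 23.5 = 47 m
R = ρL/A = (1.63×10^-8)(47)/(3.200e-07) = 2.394 Ω
V = IR = 4.97 × 2.394 = 11.9 V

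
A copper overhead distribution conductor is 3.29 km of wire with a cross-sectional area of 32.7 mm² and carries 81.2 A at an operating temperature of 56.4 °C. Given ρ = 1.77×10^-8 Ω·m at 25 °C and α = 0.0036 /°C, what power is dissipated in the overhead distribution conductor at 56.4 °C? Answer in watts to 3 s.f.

A = 32.7 mm² = 3.270e-05 m²
R₍25₎ = ρL/A = (1.77×10^-8)(3290)/(3.270e-05) = 1.781 Ω
R₍56.4₎ = R₍25₎(1 + αΔT) = 1.781 × (1 + 0.0036×31.4) = 1.982 Ω
P = I²R = (81.2)² × 1.982 = 13100 W

13100 W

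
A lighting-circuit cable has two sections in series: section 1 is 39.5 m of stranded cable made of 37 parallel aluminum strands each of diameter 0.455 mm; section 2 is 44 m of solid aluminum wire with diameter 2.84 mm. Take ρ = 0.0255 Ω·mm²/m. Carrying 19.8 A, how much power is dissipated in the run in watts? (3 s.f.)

135 W

ρ = 0.0255 Ω·mm²/m = 2.55×10^-8 Ω·m
Section 1: A_strand = π(2.2750e-04)² = 1.626e-07 m²; R₁ = ρL/(N·A_s) = (2.55×10^-8)(39.5)/(37×1.626e-07) = 0.1674 Ω
Section 2: A = π(d/2)² = π(1.4200e-03 m)² = 6.335e-06 m²
R₂ = (2.55×10^-8)(44)/(6.335e-06) = 0.1771 Ω
R = R₁ + R₂ = 0.3445 Ω
P = I²R = (19.8)² × 0.3445 = 135 W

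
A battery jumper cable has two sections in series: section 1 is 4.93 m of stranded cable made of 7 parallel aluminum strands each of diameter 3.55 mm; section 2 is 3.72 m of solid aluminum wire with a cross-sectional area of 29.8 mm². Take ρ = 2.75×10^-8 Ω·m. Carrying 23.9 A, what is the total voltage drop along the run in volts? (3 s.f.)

Section 1: A_strand = π(1.7750e-03)² = 9.898e-06 m²; R₁ = ρL/(N·A_s) = (2.75×10^-8)(4.93)/(7×9.898e-06) = 0.001957 Ω
Section 2: A = 29.8 mm² = 2.980e-05 m²
R₂ = (2.75×10^-8)(3.72)/(2.980e-05) = 0.003433 Ω
R = R₁ + R₂ = 0.00539 Ω
V = IR = 23.9 × 0.00539 = 0.129 V

0.129 V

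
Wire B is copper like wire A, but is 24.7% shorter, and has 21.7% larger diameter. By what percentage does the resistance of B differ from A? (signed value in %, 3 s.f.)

-49.2%

R ∝ L/d², so R_B/R_A = (1 − 24.7/100) × (1 + 21.7/100)⁻²
= 0.753 × 0.6752 = 0.5084
(R_B − R_A)/R_A = 0.5084 − 1 = -49.2%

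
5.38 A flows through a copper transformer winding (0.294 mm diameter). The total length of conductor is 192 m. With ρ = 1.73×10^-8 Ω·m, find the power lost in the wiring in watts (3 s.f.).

1420 W

A = π(d/2)² = π(1.4700e-04 m)² = 6.789e-08 m²
R = ρL/A = (1.73×10^-8)(192)/(6.789e-08) = 48.93 Ω
P = I²R = (5.38)² × 48.93 = 1420 W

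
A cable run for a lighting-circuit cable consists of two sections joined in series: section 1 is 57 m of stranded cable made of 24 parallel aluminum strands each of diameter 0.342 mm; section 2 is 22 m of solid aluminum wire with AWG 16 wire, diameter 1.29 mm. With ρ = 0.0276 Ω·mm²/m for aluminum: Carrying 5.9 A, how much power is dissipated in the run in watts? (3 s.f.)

41.0 W

ρ = 0.0276 Ω·mm²/m = 2.76×10^-8 Ω·m
Section 1: A_strand = π(1.7100e-04)² = 9.186e-08 m²; R₁ = ρL/(N·A_s) = (2.76×10^-8)(57)/(24×9.186e-08) = 0.7136 Ω
Section 2: A = π(1.29/2 mm)² = π(6.4500e-04 m)² = 1.307e-06 m²
R₂ = (2.76×10^-8)(22)/(1.307e-06) = 0.4646 Ω
R = R₁ + R₂ = 1.178 Ω
P = I²R = (5.9)² × 1.178 = 41.0 W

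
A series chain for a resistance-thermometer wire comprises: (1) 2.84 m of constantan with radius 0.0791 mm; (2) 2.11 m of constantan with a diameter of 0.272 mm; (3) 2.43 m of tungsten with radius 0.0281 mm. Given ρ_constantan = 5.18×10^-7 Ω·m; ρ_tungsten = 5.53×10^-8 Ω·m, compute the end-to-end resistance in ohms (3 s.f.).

148 Ω

Seg 1: A = πr² = π(7.9100e-05 m)² = 1.966e-08 m²
R_1 = (5.18×10^-7)(2.84)/(1.966e-08) = 74.84 Ω
Seg 2: A = π(d/2)² = π(1.3600e-04 m)² = 5.811e-08 m²
R_2 = (5.18×10^-7)(2.11)/(5.811e-08) = 18.81 Ω
Seg 3: A = πr² = π(2.8100e-05 m)² = 2.481e-09 m²
R_3 = (5.53×10^-8)(2.43)/(2.481e-09) = 54.17 Ω
R_total = R_1 + R_2 + R_3 = 148 Ω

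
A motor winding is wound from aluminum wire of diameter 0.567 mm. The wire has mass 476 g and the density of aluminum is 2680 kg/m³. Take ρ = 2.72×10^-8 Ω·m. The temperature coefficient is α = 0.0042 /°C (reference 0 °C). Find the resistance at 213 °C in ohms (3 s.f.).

A = π(d/2)² = π(2.8350e-04 m)² = 2.5250e-07 m²
L = m/(density·A) = 0.476/(2680×2.5250e-07) = 703.4 m
R = ρL/A = (2.72×10^-8)(703.4)/(2.5250e-07) = 75.78 Ω
R(213 °C) = 75.78 × (1 + 0.0042×213) = 144 Ω

144 Ω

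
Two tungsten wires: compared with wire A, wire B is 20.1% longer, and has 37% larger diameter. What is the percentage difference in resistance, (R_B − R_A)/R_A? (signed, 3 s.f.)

-36.0%

R ∝ L/d², so R_B/R_A = (1 + 20.1/100) × (1 + 37/100)⁻²
= 1.201 × 0.5328 = 0.6399
(R_B − R_A)/R_A = 0.6399 − 1 = -36.0%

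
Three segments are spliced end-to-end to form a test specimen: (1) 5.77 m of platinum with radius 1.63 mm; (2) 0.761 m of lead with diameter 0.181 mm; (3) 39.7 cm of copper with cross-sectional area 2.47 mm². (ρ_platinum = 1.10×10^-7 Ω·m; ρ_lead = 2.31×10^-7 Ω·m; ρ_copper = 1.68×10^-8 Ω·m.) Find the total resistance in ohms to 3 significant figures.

Seg 1: A = πr² = π(1.6300e-03 m)² = 8.347e-06 m²
R_1 = (1.10×10^-7)(5.77)/(8.347e-06) = 0.07604 Ω
Seg 2: A = π(d/2)² = π(9.0500e-05 m)² = 2.573e-08 m²
R_2 = (2.31×10^-7)(0.761)/(2.573e-08) = 6.832 Ω
Seg 3: A = 2.47 mm² = 2.470e-06 m²
R_3 = (1.68×10^-8)(0.397)/(2.470e-06) = 0.0027 Ω
R_total = R_1 + R_2 + R_3 = 6.91 Ω

6.91 Ω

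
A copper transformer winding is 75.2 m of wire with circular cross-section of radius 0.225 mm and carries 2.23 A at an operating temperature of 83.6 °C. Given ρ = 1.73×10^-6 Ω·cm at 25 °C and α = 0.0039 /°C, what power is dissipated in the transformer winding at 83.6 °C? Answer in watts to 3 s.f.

ρ = 1.73×10^-6 Ω·cm = 1.73×10^-8 Ω·m
A = πr² = π(2.2500e-04 m)² = 1.590e-07 m²
R₍25₎ = ρL/A = (1.73×10^-8)(75.2)/(1.590e-07) = 8.18 Ω
R₍83.6₎ = R₍25₎(1 + αΔT) = 8.18 × (1 + 0.0039×58.6) = 10.05 Ω
P = I²R = (2.23)² × 10.05 = 50.0 W

50.0 W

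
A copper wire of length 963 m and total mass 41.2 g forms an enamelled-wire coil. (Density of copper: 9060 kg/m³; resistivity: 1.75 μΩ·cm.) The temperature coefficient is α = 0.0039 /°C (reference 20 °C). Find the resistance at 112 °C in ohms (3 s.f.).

ρ = 1.75 μΩ·cm = 1.75×10^-8 Ω·m
A = m/(density·L) = 0.0412/(9060×963) = 4.7222e-09 m²
R = ρL/A = (1.75×10^-8)(963)/(4.7222e-09) = 3569 Ω
R(112 °C) = 3569 × (1 + 0.0039×92) = 4850 Ω

4850 Ω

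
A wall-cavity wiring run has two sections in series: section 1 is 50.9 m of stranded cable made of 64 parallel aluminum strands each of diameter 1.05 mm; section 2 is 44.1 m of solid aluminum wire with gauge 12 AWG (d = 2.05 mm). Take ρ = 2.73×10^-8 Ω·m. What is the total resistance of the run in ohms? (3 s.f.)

0.390 Ω

Section 1: A_strand = π(5.2500e-04)² = 8.659e-07 m²; R₁ = ρL/(N·A_s) = (2.73×10^-8)(50.9)/(64×8.659e-07) = 0.02507 Ω
Section 2: A = π(2.05/2 mm)² = π(1.0250e-03 m)² = 3.301e-06 m²
R₂ = (2.73×10^-8)(44.1)/(3.301e-06) = 0.3648 Ω
R = R₁ + R₂ = 0.390 Ω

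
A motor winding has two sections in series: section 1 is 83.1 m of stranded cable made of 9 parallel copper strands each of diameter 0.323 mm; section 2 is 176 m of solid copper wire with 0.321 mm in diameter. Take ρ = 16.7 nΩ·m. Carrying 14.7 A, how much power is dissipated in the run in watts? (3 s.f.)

ρ = 16.7 nΩ·m = 1.67×10^-8 Ω·m
Section 1: A_strand = π(1.6150e-04)² = 8.194e-08 m²; R₁ = ρL/(N·A_s) = (1.67×10^-8)(83.1)/(9×8.194e-08) = 1.882 Ω
Section 2: A = π(d/2)² = π(1.6050e-04 m)² = 8.093e-08 m²
R₂ = (1.67×10^-8)(176)/(8.093e-08) = 36.32 Ω
R = R₁ + R₂ = 38.2 Ω
P = I²R = (14.7)² × 38.2 = 8250 W

8250 W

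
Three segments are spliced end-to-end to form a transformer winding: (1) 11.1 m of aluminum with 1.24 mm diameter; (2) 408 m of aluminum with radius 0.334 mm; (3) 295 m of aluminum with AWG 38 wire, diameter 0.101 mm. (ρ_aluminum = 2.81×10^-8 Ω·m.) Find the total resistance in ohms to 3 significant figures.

1070 Ω

Seg 1: A = π(d/2)² = π(6.2000e-04 m)² = 1.208e-06 m²
R_1 = (2.81×10^-8)(11.1)/(1.208e-06) = 0.2583 Ω
Seg 2: A = πr² = π(3.3400e-04 m)² = 3.505e-07 m²
R_2 = (2.81×10^-8)(408)/(3.505e-07) = 32.71 Ω
Seg 3: A = π(0.101/2 mm)² = π(5.0500e-05 m)² = 8.012e-09 m²
R_3 = (2.81×10^-8)(295)/(8.012e-09) = 1035 Ω
R_total = R_1 + R_2 + R_3 = 1070 Ω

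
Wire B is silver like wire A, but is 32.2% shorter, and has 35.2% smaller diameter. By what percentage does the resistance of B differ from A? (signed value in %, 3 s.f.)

R ∝ L/d², so R_B/R_A = (1 − 32.2/100) × (1 − 35.2/100)⁻²
= 0.678 × 2.381 = 1.615
(R_B − R_A)/R_A = 1.615 − 1 = 61.5%

61.5%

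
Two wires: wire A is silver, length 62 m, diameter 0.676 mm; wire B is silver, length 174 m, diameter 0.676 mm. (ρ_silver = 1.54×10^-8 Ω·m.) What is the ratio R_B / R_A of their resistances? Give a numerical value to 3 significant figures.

2.81

R ∝ ρL/d², so R_B/R_A = (L_B/L_A)
= (174/62) = 2.81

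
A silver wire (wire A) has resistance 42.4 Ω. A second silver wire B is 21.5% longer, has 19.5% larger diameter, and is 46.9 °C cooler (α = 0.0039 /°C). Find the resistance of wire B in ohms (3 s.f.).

R ∝ ρL/d² with ρ ∝ (1+αΔT), so R_B/R_A = (1 + 21.5/100) × (1 + 19.5/100)⁻² × (1 − 0.0039×46.9)
= 1.215 × 0.7003 × 0.8171 = 0.6952
R_B = 0.6952 × 42.4 = 29.5 Ω

29.5 Ω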